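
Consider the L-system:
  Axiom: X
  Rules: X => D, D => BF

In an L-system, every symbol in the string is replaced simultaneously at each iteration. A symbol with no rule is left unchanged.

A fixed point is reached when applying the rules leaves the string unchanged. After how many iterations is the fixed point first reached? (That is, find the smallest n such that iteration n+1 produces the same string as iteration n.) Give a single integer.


Step 0: X
Step 1: D
Step 2: BF
Step 3: BF  (unchanged — fixed point at step 2)

Answer: 2


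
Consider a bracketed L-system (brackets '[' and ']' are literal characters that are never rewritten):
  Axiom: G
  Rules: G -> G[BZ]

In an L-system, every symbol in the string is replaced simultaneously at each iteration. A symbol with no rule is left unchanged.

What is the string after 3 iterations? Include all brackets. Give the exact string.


Step 0: G
Step 1: G[BZ]
Step 2: G[BZ][BZ]
Step 3: G[BZ][BZ][BZ]

Answer: G[BZ][BZ][BZ]


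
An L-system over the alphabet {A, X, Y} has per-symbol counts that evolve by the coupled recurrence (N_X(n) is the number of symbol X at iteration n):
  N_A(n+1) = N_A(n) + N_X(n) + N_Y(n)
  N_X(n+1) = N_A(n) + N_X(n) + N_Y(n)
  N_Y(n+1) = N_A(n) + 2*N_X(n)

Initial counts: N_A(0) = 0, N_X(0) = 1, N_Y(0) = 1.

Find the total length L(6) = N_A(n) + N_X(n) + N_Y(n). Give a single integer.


Step 0: N_A=0, N_X=1, N_Y=1, L=2
Step 1: N_A=2, N_X=2, N_Y=2, L=6
Step 2: N_A=6, N_X=6, N_Y=6, L=18
Step 3: N_A=18, N_X=18, N_Y=18, L=54
Step 4: N_A=54, N_X=54, N_Y=54, L=162
Step 5: N_A=162, N_X=162, N_Y=162, L=486
Step 6: N_A=486, N_X=486, N_Y=486, L=1458

Answer: 1458


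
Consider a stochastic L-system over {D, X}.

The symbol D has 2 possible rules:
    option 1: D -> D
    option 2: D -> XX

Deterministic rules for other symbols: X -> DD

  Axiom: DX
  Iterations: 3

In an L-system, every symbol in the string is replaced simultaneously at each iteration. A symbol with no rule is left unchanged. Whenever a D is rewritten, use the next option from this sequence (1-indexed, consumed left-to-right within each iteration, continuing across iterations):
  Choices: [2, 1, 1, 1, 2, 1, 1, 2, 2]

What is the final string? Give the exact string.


Answer: DXXDDXXXX

Derivation:
Step 0: DX
Step 1: XXDD  (used choices [2])
Step 2: DDDDDD  (used choices [1, 1])
Step 3: DXXDDXXXX  (used choices [1, 2, 1, 1, 2, 2])


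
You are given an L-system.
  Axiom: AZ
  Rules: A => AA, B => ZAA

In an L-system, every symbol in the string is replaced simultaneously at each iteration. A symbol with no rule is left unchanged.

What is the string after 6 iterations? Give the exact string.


Step 0: AZ
Step 1: AAZ
Step 2: AAAAZ
Step 3: AAAAAAAAZ
Step 4: AAAAAAAAAAAAAAAAZ
Step 5: AAAAAAAAAAAAAAAAAAAAAAAAAAAAAAAAZ
Step 6: AAAAAAAAAAAAAAAAAAAAAAAAAAAAAAAAAAAAAAAAAAAAAAAAAAAAAAAAAAAAAAAAZ

Answer: AAAAAAAAAAAAAAAAAAAAAAAAAAAAAAAAAAAAAAAAAAAAAAAAAAAAAAAAAAAAAAAAZ


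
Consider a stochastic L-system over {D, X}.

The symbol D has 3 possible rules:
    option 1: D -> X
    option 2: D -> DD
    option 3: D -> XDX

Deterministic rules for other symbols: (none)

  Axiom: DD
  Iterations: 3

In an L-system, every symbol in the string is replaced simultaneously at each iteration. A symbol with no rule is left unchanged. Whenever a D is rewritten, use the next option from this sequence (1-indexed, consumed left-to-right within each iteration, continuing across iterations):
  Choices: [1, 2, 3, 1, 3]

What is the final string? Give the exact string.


Step 0: DD
Step 1: XDD  (used choices [1, 2])
Step 2: XXDXX  (used choices [3, 1])
Step 3: XXXDXXX  (used choices [3])

Answer: XXXDXXX


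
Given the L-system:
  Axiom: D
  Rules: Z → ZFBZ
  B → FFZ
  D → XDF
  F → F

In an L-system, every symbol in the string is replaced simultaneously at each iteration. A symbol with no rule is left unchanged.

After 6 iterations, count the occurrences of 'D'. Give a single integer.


Step 0: D  (1 'D')
Step 1: XDF  (1 'D')
Step 2: XXDFF  (1 'D')
Step 3: XXXDFFF  (1 'D')
Step 4: XXXXDFFFF  (1 'D')
Step 5: XXXXXDFFFFF  (1 'D')
Step 6: XXXXXXDFFFFFF  (1 'D')

Answer: 1


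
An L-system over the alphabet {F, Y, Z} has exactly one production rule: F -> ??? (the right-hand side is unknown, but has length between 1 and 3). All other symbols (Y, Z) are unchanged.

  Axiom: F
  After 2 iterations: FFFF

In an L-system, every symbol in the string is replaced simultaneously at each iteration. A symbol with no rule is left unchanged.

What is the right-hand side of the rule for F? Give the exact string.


Trying F -> FF:
  Step 0: F
  Step 1: FF
  Step 2: FFFF
Matches the given result.

Answer: FF


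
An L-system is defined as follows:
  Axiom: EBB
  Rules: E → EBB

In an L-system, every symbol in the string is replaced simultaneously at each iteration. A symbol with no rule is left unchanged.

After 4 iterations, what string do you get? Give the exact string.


Answer: EBBBBBBBBBB

Derivation:
Step 0: EBB
Step 1: EBBBB
Step 2: EBBBBBB
Step 3: EBBBBBBBB
Step 4: EBBBBBBBBBB


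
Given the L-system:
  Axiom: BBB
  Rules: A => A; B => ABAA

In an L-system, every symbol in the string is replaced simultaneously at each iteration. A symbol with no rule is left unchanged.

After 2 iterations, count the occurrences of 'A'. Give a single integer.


Step 0: BBB  (0 'A')
Step 1: ABAAABAAABAA  (9 'A')
Step 2: AABAAAAAABAAAAAABAAAA  (18 'A')

Answer: 18


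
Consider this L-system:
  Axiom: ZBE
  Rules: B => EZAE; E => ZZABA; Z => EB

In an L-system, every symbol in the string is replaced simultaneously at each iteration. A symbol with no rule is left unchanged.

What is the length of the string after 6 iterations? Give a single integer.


Step 0: length = 3
Step 1: length = 11
Step 2: length = 32
Step 3: length = 86
Step 4: length = 231
Step 5: length = 606
Step 6: length = 1601

Answer: 1601


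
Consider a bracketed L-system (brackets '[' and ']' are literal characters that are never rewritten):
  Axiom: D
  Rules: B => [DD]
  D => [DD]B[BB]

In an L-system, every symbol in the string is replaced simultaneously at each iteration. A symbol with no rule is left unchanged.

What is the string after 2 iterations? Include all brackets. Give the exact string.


Answer: [[DD]B[BB][DD]B[BB]][DD][[DD][DD]]

Derivation:
Step 0: D
Step 1: [DD]B[BB]
Step 2: [[DD]B[BB][DD]B[BB]][DD][[DD][DD]]


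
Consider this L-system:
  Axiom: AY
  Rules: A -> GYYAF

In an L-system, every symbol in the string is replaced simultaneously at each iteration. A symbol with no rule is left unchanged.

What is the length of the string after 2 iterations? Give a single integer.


Answer: 10

Derivation:
Step 0: length = 2
Step 1: length = 6
Step 2: length = 10


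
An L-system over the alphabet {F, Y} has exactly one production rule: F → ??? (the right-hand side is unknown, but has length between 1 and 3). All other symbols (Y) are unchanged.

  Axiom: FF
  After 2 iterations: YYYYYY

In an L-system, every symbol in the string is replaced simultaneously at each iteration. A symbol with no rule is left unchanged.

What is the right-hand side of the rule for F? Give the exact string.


Trying F → YYY:
  Step 0: FF
  Step 1: YYYYYY
  Step 2: YYYYYY
Matches the given result.

Answer: YYY


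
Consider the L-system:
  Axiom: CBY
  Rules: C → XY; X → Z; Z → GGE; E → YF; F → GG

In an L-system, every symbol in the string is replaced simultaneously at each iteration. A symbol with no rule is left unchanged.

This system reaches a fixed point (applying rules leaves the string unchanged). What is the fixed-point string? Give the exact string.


Step 0: CBY
Step 1: XYBY
Step 2: ZYBY
Step 3: GGEYBY
Step 4: GGYFYBY
Step 5: GGYGGYBY
Step 6: GGYGGYBY  (unchanged — fixed point at step 5)

Answer: GGYGGYBY


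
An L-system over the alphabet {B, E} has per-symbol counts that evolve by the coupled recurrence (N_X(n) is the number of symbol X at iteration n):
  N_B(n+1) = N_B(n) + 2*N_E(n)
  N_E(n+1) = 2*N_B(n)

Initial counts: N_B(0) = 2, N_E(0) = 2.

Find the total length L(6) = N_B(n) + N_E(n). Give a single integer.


Step 0: N_B=2, N_E=2, L=4
Step 1: N_B=6, N_E=4, L=10
Step 2: N_B=14, N_E=12, L=26
Step 3: N_B=38, N_E=28, L=66
Step 4: N_B=94, N_E=76, L=170
Step 5: N_B=246, N_E=188, L=434
Step 6: N_B=622, N_E=492, L=1114

Answer: 1114


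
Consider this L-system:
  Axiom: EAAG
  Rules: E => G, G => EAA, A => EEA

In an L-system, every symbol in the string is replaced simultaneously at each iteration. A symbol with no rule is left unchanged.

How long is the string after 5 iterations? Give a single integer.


Answer: 194

Derivation:
Step 0: length = 4
Step 1: length = 10
Step 2: length = 20
Step 3: length = 42
Step 4: length = 92
Step 5: length = 194


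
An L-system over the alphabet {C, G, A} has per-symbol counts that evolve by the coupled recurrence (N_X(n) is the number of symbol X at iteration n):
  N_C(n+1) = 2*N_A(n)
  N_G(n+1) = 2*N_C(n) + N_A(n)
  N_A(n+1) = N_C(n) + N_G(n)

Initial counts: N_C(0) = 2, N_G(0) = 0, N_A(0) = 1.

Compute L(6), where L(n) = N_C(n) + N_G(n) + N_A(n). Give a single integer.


Step 0: N_C=2, N_G=0, N_A=1, L=3
Step 1: N_C=2, N_G=5, N_A=2, L=9
Step 2: N_C=4, N_G=6, N_A=7, L=17
Step 3: N_C=14, N_G=15, N_A=10, L=39
Step 4: N_C=20, N_G=38, N_A=29, L=87
Step 5: N_C=58, N_G=69, N_A=58, L=185
Step 6: N_C=116, N_G=174, N_A=127, L=417

Answer: 417


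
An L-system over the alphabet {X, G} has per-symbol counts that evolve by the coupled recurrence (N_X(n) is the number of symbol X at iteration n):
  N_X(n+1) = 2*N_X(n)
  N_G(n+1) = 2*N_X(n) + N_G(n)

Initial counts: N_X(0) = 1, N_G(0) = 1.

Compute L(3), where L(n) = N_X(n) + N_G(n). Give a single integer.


Answer: 23

Derivation:
Step 0: N_X=1, N_G=1, L=2
Step 1: N_X=2, N_G=3, L=5
Step 2: N_X=4, N_G=7, L=11
Step 3: N_X=8, N_G=15, L=23


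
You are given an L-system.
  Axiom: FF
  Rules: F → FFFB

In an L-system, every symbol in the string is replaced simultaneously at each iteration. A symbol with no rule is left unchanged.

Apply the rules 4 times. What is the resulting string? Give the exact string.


Step 0: FF
Step 1: FFFBFFFB
Step 2: FFFBFFFBFFFBBFFFBFFFBFFFBB
Step 3: FFFBFFFBFFFBBFFFBFFFBFFFBBFFFBFFFBFFFBBBFFFBFFFBFFFBBFFFBFFFBFFFBBFFFBFFFBFFFBBB
Step 4: FFFBFFFBFFFBBFFFBFFFBFFFBBFFFBFFFBFFFBBBFFFBFFFBFFFBBFFFBFFFBFFFBBFFFBFFFBFFFBBBFFFBFFFBFFFBBFFFBFFFBFFFBBFFFBFFFBFFFBBBBFFFBFFFBFFFBBFFFBFFFBFFFBBFFFBFFFBFFFBBBFFFBFFFBFFFBBFFFBFFFBFFFBBFFFBFFFBFFFBBBFFFBFFFBFFFBBFFFBFFFBFFFBBFFFBFFFBFFFBBBB

Answer: FFFBFFFBFFFBBFFFBFFFBFFFBBFFFBFFFBFFFBBBFFFBFFFBFFFBBFFFBFFFBFFFBBFFFBFFFBFFFBBBFFFBFFFBFFFBBFFFBFFFBFFFBBFFFBFFFBFFFBBBBFFFBFFFBFFFBBFFFBFFFBFFFBBFFFBFFFBFFFBBBFFFBFFFBFFFBBFFFBFFFBFFFBBFFFBFFFBFFFBBBFFFBFFFBFFFBBFFFBFFFBFFFBBFFFBFFFBFFFBBBB


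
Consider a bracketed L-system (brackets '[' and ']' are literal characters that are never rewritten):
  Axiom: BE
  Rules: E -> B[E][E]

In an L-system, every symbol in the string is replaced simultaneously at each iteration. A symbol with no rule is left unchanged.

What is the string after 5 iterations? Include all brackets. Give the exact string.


Answer: BB[B[B[B[B[E][E]][B[E][E]]][B[B[E][E]][B[E][E]]]][B[B[B[E][E]][B[E][E]]][B[B[E][E]][B[E][E]]]]][B[B[B[B[E][E]][B[E][E]]][B[B[E][E]][B[E][E]]]][B[B[B[E][E]][B[E][E]]][B[B[E][E]][B[E][E]]]]]

Derivation:
Step 0: BE
Step 1: BB[E][E]
Step 2: BB[B[E][E]][B[E][E]]
Step 3: BB[B[B[E][E]][B[E][E]]][B[B[E][E]][B[E][E]]]
Step 4: BB[B[B[B[E][E]][B[E][E]]][B[B[E][E]][B[E][E]]]][B[B[B[E][E]][B[E][E]]][B[B[E][E]][B[E][E]]]]
Step 5: BB[B[B[B[B[E][E]][B[E][E]]][B[B[E][E]][B[E][E]]]][B[B[B[E][E]][B[E][E]]][B[B[E][E]][B[E][E]]]]][B[B[B[B[E][E]][B[E][E]]][B[B[E][E]][B[E][E]]]][B[B[B[E][E]][B[E][E]]][B[B[E][E]][B[E][E]]]]]


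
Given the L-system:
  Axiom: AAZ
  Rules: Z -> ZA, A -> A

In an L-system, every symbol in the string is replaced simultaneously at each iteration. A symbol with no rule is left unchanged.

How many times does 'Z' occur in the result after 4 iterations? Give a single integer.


Step 0: AAZ  (1 'Z')
Step 1: AAZA  (1 'Z')
Step 2: AAZAA  (1 'Z')
Step 3: AAZAAA  (1 'Z')
Step 4: AAZAAAA  (1 'Z')

Answer: 1


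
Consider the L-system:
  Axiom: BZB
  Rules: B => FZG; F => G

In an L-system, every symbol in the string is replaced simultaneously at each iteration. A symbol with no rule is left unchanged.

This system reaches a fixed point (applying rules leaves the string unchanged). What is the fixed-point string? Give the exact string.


Answer: GZGZGZG

Derivation:
Step 0: BZB
Step 1: FZGZFZG
Step 2: GZGZGZG
Step 3: GZGZGZG  (unchanged — fixed point at step 2)


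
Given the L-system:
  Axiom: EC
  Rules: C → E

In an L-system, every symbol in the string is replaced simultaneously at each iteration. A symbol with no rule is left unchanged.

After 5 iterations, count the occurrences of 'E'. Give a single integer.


Step 0: EC  (1 'E')
Step 1: EE  (2 'E')
Step 2: EE  (2 'E')
Step 3: EE  (2 'E')
Step 4: EE  (2 'E')
Step 5: EE  (2 'E')

Answer: 2


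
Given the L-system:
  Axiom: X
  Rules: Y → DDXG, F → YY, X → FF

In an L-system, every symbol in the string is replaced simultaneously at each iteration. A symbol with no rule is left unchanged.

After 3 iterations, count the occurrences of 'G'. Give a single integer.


Answer: 4

Derivation:
Step 0: X  (0 'G')
Step 1: FF  (0 'G')
Step 2: YYYY  (0 'G')
Step 3: DDXGDDXGDDXGDDXG  (4 'G')


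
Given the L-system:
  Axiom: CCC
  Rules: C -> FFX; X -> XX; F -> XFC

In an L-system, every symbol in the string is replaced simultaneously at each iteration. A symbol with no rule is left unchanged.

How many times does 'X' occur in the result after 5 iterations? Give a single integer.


Step 0: CCC  (0 'X')
Step 1: FFXFFXFFX  (3 'X')
Step 2: XFCXFCXXXFCXFCXXXFCXFCXX  (12 'X')
Step 3: XXXFCFFXXXXFCFFXXXXXXXXFCFFXXXXFCFFXXXXXXXXFCFFXXXXFCFFXXXXX  (36 'X')
Step 4: XXXXXXXFCFFXXFCXFCXXXXXXXXXFCFFXXFCXFCXXXXXXXXXXXXXXXXXFCFFXXFCXFCXXXXXXXXXFCFFXXFCXFCXXXXXXXXXXXXXXXXXFCFFXXFCXFCXXXXXXXXXFCFFXXFCXFCXXXXXXXXXX  (96 'X')
Step 5: XXXXXXXXXXXXXXXFCFFXXFCXFCXXXXXFCFFXXXXFCFFXXXXXXXXXXXXXXXXXXXXFCFFXXFCXFCXXXXXFCFFXXXXFCFFXXXXXXXXXXXXXXXXXXXXXXXXXXXXXXXXXXXXFCFFXXFCXFCXXXXXFCFFXXXXFCFFXXXXXXXXXXXXXXXXXXXXFCFFXXFCXFCXXXXXFCFFXXXXFCFFXXXXXXXXXXXXXXXXXXXXXXXXXXXXXXXXXXXXFCFFXXFCXFCXXXXXFCFFXXXXFCFFXXXXXXXXXXXXXXXXXXXXFCFFXXFCXFCXXXXXFCFFXXXXFCFFXXXXXXXXXXXXXXXXXXXXX  (240 'X')

Answer: 240


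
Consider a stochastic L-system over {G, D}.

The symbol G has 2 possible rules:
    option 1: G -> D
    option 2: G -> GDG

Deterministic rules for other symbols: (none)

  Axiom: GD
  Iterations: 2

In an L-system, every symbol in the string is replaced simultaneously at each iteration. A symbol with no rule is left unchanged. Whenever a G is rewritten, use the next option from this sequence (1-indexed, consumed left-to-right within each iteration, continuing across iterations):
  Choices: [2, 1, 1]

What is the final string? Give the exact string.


Step 0: GD
Step 1: GDGD  (used choices [2])
Step 2: DDDD  (used choices [1, 1])

Answer: DDDD


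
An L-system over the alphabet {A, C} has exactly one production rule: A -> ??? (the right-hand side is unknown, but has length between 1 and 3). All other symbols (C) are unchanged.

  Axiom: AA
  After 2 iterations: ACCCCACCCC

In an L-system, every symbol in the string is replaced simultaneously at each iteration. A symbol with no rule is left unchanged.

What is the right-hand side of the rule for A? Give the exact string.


Trying A -> ACC:
  Step 0: AA
  Step 1: ACCACC
  Step 2: ACCCCACCCC
Matches the given result.

Answer: ACC


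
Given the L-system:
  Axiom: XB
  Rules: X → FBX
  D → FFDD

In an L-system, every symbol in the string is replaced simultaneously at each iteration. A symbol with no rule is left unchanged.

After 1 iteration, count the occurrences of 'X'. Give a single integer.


Answer: 1

Derivation:
Step 0: XB  (1 'X')
Step 1: FBXB  (1 'X')


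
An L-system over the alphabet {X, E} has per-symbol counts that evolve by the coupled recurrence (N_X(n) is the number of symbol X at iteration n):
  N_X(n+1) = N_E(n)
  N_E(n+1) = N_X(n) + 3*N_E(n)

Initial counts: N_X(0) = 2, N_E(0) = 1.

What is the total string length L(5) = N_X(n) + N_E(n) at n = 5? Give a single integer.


Answer: 753

Derivation:
Step 0: N_X=2, N_E=1, L=3
Step 1: N_X=1, N_E=5, L=6
Step 2: N_X=5, N_E=16, L=21
Step 3: N_X=16, N_E=53, L=69
Step 4: N_X=53, N_E=175, L=228
Step 5: N_X=175, N_E=578, L=753


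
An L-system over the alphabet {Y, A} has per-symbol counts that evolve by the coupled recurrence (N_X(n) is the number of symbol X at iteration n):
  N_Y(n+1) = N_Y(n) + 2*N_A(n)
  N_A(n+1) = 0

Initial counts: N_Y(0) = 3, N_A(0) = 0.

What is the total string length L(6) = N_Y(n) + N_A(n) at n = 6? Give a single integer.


Step 0: N_Y=3, N_A=0, L=3
Step 1: N_Y=3, N_A=0, L=3
Step 2: N_Y=3, N_A=0, L=3
Step 3: N_Y=3, N_A=0, L=3
Step 4: N_Y=3, N_A=0, L=3
Step 5: N_Y=3, N_A=0, L=3
Step 6: N_Y=3, N_A=0, L=3

Answer: 3


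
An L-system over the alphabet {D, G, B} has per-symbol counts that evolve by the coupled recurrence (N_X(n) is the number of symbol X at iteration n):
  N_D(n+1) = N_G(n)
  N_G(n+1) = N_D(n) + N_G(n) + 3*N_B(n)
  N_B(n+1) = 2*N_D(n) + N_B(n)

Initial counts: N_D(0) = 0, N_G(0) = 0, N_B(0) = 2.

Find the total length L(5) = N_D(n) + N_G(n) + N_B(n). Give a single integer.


Step 0: N_D=0, N_G=0, N_B=2, L=2
Step 1: N_D=0, N_G=6, N_B=2, L=8
Step 2: N_D=6, N_G=12, N_B=2, L=20
Step 3: N_D=12, N_G=24, N_B=14, L=50
Step 4: N_D=24, N_G=78, N_B=38, L=140
Step 5: N_D=78, N_G=216, N_B=86, L=380

Answer: 380


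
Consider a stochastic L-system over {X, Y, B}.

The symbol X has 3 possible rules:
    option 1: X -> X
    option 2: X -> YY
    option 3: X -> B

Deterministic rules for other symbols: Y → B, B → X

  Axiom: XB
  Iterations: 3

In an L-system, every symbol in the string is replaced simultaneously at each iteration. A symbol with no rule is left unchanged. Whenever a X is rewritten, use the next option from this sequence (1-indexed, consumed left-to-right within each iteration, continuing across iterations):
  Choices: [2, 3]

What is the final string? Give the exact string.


Step 0: XB
Step 1: YYX  (used choices [2])
Step 2: BBB  (used choices [3])
Step 3: XXX  (used choices [])

Answer: XXX


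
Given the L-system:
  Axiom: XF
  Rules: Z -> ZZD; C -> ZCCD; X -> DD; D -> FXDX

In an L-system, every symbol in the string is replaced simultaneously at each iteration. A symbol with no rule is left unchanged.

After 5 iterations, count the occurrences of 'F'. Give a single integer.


Answer: 33

Derivation:
Step 0: XF  (1 'F')
Step 1: DDF  (1 'F')
Step 2: FXDXFXDXF  (3 'F')
Step 3: FDDFXDXDDFDDFXDXDDF  (5 'F')
Step 4: FFXDXFXDXFDDFXDXDDFXDXFXDXFFXDXFXDXFDDFXDXDDFXDXFXDXF  (15 'F')
Step 5: FFDDFXDXDDFDDFXDXDDFFXDXFXDXFDDFXDXDDFXDXFXDXFDDFXDXDDFDDFXDXDDFFDDFXDXDDFDDFXDXDDFFXDXFXDXFDDFXDXDDFXDXFXDXFDDFXDXDDFDDFXDXDDF  (33 'F')


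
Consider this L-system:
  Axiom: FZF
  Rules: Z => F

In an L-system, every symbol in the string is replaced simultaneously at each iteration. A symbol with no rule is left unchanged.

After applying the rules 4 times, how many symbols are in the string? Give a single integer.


Answer: 3

Derivation:
Step 0: length = 3
Step 1: length = 3
Step 2: length = 3
Step 3: length = 3
Step 4: length = 3


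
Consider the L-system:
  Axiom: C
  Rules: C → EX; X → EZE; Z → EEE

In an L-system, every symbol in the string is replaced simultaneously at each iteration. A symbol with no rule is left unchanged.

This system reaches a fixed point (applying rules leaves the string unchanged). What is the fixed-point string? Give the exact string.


Step 0: C
Step 1: EX
Step 2: EEZE
Step 3: EEEEEE
Step 4: EEEEEE  (unchanged — fixed point at step 3)

Answer: EEEEEE


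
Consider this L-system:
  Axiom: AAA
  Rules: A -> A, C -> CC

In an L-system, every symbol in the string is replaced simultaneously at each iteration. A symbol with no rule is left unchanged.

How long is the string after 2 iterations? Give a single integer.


Step 0: length = 3
Step 1: length = 3
Step 2: length = 3

Answer: 3


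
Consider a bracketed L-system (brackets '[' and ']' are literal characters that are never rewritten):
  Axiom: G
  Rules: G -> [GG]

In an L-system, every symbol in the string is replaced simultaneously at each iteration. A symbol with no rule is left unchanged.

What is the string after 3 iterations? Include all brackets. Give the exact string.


Answer: [[[GG][GG]][[GG][GG]]]

Derivation:
Step 0: G
Step 1: [GG]
Step 2: [[GG][GG]]
Step 3: [[[GG][GG]][[GG][GG]]]


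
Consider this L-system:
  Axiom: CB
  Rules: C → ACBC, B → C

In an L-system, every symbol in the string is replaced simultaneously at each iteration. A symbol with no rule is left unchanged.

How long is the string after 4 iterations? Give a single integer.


Answer: 86

Derivation:
Step 0: length = 2
Step 1: length = 5
Step 2: length = 14
Step 3: length = 35
Step 4: length = 86


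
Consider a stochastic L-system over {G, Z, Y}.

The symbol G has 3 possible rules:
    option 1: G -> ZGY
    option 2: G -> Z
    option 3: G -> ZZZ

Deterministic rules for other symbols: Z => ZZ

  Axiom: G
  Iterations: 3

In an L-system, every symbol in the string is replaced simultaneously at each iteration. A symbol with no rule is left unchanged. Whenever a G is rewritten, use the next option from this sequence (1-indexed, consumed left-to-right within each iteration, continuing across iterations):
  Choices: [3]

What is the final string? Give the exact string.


Step 0: G
Step 1: ZZZ  (used choices [3])
Step 2: ZZZZZZ  (used choices [])
Step 3: ZZZZZZZZZZZZ  (used choices [])

Answer: ZZZZZZZZZZZZ


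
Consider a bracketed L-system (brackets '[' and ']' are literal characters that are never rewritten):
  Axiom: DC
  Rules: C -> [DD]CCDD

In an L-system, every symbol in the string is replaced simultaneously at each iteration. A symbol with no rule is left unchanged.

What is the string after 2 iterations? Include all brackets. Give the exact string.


Step 0: DC
Step 1: D[DD]CCDD
Step 2: D[DD][DD]CCDD[DD]CCDDDD

Answer: D[DD][DD]CCDD[DD]CCDDDD


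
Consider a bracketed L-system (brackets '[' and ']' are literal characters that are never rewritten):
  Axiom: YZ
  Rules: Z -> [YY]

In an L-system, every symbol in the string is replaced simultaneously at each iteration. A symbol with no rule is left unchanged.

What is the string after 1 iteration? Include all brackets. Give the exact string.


Step 0: YZ
Step 1: Y[YY]

Answer: Y[YY]


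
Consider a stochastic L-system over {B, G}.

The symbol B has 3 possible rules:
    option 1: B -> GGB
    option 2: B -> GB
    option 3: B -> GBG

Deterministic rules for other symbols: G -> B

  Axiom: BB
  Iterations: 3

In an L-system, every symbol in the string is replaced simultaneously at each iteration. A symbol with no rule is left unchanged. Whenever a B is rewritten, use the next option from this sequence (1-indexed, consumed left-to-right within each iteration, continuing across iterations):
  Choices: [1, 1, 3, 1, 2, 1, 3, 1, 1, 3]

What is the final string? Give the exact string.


Step 0: BB
Step 1: GGBGGB  (used choices [1, 1])
Step 2: BBGBGBBGGB  (used choices [3, 1])
Step 3: GBGGBBGBGBGGBGGBBBGBG  (used choices [2, 1, 3, 1, 1, 3])

Answer: GBGGBBGBGBGGBGGBBBGBG


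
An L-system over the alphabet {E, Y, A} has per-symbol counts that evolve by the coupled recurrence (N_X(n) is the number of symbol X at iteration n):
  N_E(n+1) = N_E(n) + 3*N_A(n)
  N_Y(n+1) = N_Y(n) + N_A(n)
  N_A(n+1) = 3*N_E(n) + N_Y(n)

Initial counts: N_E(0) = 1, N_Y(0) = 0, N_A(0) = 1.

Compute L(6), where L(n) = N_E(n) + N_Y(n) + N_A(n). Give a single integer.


Answer: 5678

Derivation:
Step 0: N_E=1, N_Y=0, N_A=1, L=2
Step 1: N_E=4, N_Y=1, N_A=3, L=8
Step 2: N_E=13, N_Y=4, N_A=13, L=30
Step 3: N_E=52, N_Y=17, N_A=43, L=112
Step 4: N_E=181, N_Y=60, N_A=173, L=414
Step 5: N_E=700, N_Y=233, N_A=603, L=1536
Step 6: N_E=2509, N_Y=836, N_A=2333, L=5678


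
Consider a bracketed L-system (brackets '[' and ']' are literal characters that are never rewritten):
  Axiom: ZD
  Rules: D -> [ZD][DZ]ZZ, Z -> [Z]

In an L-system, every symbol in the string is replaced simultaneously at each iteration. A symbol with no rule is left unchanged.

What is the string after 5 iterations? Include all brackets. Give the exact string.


Answer: [[[[[Z]]]]][[[[[Z]]]][[[[Z]]][[[Z]][[Z][ZD][DZ]ZZ][[ZD][DZ]ZZ[Z]][Z][Z]][[[Z][ZD][DZ]ZZ][[ZD][DZ]ZZ[Z]][Z][Z][[Z]]][[Z]][[Z]]][[[[Z]][[Z][ZD][DZ]ZZ][[ZD][DZ]ZZ[Z]][Z][Z]][[[Z][ZD][DZ]ZZ][[ZD][DZ]ZZ[Z]][Z][Z][[Z]]][[Z]][[Z]][[[Z]]]][[[Z]]][[[Z]]]][[[[[Z]]][[[Z]][[Z][ZD][DZ]ZZ][[ZD][DZ]ZZ[Z]][Z][Z]][[[Z][ZD][DZ]ZZ][[ZD][DZ]ZZ[Z]][Z][Z][[Z]]][[Z]][[Z]]][[[[Z]][[Z][ZD][DZ]ZZ][[ZD][DZ]ZZ[Z]][Z][Z]][[[Z][ZD][DZ]ZZ][[ZD][DZ]ZZ[Z]][Z][Z][[Z]]][[Z]][[Z]][[[Z]]]][[[Z]]][[[Z]]][[[[Z]]]]][[[[Z]]]][[[[Z]]]]

Derivation:
Step 0: ZD
Step 1: [Z][ZD][DZ]ZZ
Step 2: [[Z]][[Z][ZD][DZ]ZZ][[ZD][DZ]ZZ[Z]][Z][Z]
Step 3: [[[Z]]][[[Z]][[Z][ZD][DZ]ZZ][[ZD][DZ]ZZ[Z]][Z][Z]][[[Z][ZD][DZ]ZZ][[ZD][DZ]ZZ[Z]][Z][Z][[Z]]][[Z]][[Z]]
Step 4: [[[[Z]]]][[[[Z]]][[[Z]][[Z][ZD][DZ]ZZ][[ZD][DZ]ZZ[Z]][Z][Z]][[[Z][ZD][DZ]ZZ][[ZD][DZ]ZZ[Z]][Z][Z][[Z]]][[Z]][[Z]]][[[[Z]][[Z][ZD][DZ]ZZ][[ZD][DZ]ZZ[Z]][Z][Z]][[[Z][ZD][DZ]ZZ][[ZD][DZ]ZZ[Z]][Z][Z][[Z]]][[Z]][[Z]][[[Z]]]][[[Z]]][[[Z]]]
Step 5: [[[[[Z]]]]][[[[[Z]]]][[[[Z]]][[[Z]][[Z][ZD][DZ]ZZ][[ZD][DZ]ZZ[Z]][Z][Z]][[[Z][ZD][DZ]ZZ][[ZD][DZ]ZZ[Z]][Z][Z][[Z]]][[Z]][[Z]]][[[[Z]][[Z][ZD][DZ]ZZ][[ZD][DZ]ZZ[Z]][Z][Z]][[[Z][ZD][DZ]ZZ][[ZD][DZ]ZZ[Z]][Z][Z][[Z]]][[Z]][[Z]][[[Z]]]][[[Z]]][[[Z]]]][[[[[Z]]][[[Z]][[Z][ZD][DZ]ZZ][[ZD][DZ]ZZ[Z]][Z][Z]][[[Z][ZD][DZ]ZZ][[ZD][DZ]ZZ[Z]][Z][Z][[Z]]][[Z]][[Z]]][[[[Z]][[Z][ZD][DZ]ZZ][[ZD][DZ]ZZ[Z]][Z][Z]][[[Z][ZD][DZ]ZZ][[ZD][DZ]ZZ[Z]][Z][Z][[Z]]][[Z]][[Z]][[[Z]]]][[[Z]]][[[Z]]][[[[Z]]]]][[[[Z]]]][[[[Z]]]]


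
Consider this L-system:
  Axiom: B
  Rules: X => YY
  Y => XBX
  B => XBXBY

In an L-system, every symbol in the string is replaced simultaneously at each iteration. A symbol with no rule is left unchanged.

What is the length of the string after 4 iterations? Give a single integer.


Answer: 175

Derivation:
Step 0: length = 1
Step 1: length = 5
Step 2: length = 17
Step 3: length = 55
Step 4: length = 175


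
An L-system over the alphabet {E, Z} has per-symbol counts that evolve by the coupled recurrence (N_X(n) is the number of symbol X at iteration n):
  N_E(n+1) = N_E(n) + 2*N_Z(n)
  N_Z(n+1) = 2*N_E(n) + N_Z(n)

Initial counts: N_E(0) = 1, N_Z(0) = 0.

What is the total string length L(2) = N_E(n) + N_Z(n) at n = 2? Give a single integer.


Step 0: N_E=1, N_Z=0, L=1
Step 1: N_E=1, N_Z=2, L=3
Step 2: N_E=5, N_Z=4, L=9

Answer: 9


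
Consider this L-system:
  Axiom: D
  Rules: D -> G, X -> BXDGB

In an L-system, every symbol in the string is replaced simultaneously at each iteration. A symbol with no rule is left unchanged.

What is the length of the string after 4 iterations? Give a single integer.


Step 0: length = 1
Step 1: length = 1
Step 2: length = 1
Step 3: length = 1
Step 4: length = 1

Answer: 1


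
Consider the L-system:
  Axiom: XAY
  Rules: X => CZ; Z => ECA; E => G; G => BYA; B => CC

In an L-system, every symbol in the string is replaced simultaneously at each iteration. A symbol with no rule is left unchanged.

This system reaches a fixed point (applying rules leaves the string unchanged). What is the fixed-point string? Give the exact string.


Answer: CCCYACAAY

Derivation:
Step 0: XAY
Step 1: CZAY
Step 2: CECAAY
Step 3: CGCAAY
Step 4: CBYACAAY
Step 5: CCCYACAAY
Step 6: CCCYACAAY  (unchanged — fixed point at step 5)


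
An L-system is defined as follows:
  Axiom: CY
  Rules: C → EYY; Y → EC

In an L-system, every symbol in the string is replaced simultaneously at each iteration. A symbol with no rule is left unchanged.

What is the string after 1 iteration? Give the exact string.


Answer: EYYEC

Derivation:
Step 0: CY
Step 1: EYYEC


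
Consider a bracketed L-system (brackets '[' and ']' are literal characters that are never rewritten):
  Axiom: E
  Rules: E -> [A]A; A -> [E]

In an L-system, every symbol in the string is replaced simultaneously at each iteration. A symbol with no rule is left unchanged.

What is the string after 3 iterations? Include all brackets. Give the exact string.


Answer: [[[A]A]][[A]A]

Derivation:
Step 0: E
Step 1: [A]A
Step 2: [[E]][E]
Step 3: [[[A]A]][[A]A]


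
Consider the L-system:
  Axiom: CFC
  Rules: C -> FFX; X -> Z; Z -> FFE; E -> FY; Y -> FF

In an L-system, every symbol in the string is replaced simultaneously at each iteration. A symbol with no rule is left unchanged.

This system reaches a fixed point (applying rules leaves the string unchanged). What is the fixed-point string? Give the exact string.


Answer: FFFFFFFFFFFFFFF

Derivation:
Step 0: CFC
Step 1: FFXFFFX
Step 2: FFZFFFZ
Step 3: FFFFEFFFFFE
Step 4: FFFFFYFFFFFFY
Step 5: FFFFFFFFFFFFFFF
Step 6: FFFFFFFFFFFFFFF  (unchanged — fixed point at step 5)


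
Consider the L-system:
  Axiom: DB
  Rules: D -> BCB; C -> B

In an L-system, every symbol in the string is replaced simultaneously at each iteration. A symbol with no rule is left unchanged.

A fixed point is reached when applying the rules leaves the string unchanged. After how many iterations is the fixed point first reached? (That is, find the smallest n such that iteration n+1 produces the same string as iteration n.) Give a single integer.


Step 0: DB
Step 1: BCBB
Step 2: BBBB
Step 3: BBBB  (unchanged — fixed point at step 2)

Answer: 2


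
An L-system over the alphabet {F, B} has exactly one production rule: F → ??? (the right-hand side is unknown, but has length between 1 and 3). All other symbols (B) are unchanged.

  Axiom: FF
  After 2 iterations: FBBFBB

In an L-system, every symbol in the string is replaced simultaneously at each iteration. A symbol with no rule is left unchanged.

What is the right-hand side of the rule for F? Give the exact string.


Trying F → FB:
  Step 0: FF
  Step 1: FBFB
  Step 2: FBBFBB
Matches the given result.

Answer: FB


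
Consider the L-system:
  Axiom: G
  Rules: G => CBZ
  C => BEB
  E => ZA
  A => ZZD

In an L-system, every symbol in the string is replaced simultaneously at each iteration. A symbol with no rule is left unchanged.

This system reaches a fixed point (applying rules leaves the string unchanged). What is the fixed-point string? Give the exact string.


Answer: BZZZDBBZ

Derivation:
Step 0: G
Step 1: CBZ
Step 2: BEBBZ
Step 3: BZABBZ
Step 4: BZZZDBBZ
Step 5: BZZZDBBZ  (unchanged — fixed point at step 4)


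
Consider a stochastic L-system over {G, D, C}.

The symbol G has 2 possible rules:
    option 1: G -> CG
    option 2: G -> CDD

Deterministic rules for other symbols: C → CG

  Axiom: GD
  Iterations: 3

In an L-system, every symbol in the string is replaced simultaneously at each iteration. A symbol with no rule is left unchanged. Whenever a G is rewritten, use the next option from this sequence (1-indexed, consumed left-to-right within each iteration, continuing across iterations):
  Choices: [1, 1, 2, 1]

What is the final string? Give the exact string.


Step 0: GD
Step 1: CGD  (used choices [1])
Step 2: CGCGD  (used choices [1])
Step 3: CGCDDCGCGD  (used choices [2, 1])

Answer: CGCDDCGCGD


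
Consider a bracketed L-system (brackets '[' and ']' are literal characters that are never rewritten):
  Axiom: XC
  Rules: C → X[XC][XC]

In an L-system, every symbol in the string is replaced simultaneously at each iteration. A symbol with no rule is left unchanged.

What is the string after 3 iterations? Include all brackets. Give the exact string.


Answer: XX[XX[XX[XC][XC]][XX[XC][XC]]][XX[XX[XC][XC]][XX[XC][XC]]]

Derivation:
Step 0: XC
Step 1: XX[XC][XC]
Step 2: XX[XX[XC][XC]][XX[XC][XC]]
Step 3: XX[XX[XX[XC][XC]][XX[XC][XC]]][XX[XX[XC][XC]][XX[XC][XC]]]


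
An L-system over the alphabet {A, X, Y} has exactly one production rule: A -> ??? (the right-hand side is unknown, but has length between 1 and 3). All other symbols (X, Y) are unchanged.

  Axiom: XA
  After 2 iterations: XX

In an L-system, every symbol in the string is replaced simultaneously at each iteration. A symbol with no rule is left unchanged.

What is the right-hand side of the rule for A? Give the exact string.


Answer: X

Derivation:
Trying A -> X:
  Step 0: XA
  Step 1: XX
  Step 2: XX
Matches the given result.


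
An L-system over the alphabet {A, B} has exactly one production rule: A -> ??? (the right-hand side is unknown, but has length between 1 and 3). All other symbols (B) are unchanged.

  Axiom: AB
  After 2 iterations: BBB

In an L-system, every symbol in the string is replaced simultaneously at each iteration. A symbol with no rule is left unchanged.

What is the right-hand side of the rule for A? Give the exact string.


Trying A -> BB:
  Step 0: AB
  Step 1: BBB
  Step 2: BBB
Matches the given result.

Answer: BB


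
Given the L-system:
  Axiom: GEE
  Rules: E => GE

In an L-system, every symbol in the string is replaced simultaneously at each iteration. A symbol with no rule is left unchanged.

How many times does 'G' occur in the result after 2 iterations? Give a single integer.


Answer: 5

Derivation:
Step 0: GEE  (1 'G')
Step 1: GGEGE  (3 'G')
Step 2: GGGEGGE  (5 'G')


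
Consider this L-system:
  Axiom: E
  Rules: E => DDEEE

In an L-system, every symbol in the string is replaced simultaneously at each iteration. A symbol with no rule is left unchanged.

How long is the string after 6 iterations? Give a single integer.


Answer: 1457

Derivation:
Step 0: length = 1
Step 1: length = 5
Step 2: length = 17
Step 3: length = 53
Step 4: length = 161
Step 5: length = 485
Step 6: length = 1457


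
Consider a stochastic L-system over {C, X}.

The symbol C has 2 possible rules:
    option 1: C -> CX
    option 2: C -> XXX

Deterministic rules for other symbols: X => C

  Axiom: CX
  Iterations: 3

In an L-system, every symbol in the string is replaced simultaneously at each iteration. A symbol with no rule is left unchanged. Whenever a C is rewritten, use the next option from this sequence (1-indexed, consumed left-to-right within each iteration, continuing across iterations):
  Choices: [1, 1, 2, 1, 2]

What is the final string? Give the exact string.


Step 0: CX
Step 1: CXC  (used choices [1])
Step 2: CXCXXX  (used choices [1, 2])
Step 3: CXCXXXCCC  (used choices [1, 2])

Answer: CXCXXXCCC


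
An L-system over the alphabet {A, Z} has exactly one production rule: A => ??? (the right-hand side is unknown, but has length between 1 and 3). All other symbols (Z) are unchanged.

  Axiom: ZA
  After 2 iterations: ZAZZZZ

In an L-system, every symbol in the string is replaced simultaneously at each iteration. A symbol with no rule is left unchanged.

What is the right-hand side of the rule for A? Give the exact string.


Answer: AZZ

Derivation:
Trying A => AZZ:
  Step 0: ZA
  Step 1: ZAZZ
  Step 2: ZAZZZZ
Matches the given result.


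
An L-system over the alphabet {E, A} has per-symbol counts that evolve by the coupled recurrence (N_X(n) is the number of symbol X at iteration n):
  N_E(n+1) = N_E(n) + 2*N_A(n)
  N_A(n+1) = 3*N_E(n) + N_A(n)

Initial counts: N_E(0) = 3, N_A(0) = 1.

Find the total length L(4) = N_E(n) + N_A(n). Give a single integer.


Answer: 600

Derivation:
Step 0: N_E=3, N_A=1, L=4
Step 1: N_E=5, N_A=10, L=15
Step 2: N_E=25, N_A=25, L=50
Step 3: N_E=75, N_A=100, L=175
Step 4: N_E=275, N_A=325, L=600


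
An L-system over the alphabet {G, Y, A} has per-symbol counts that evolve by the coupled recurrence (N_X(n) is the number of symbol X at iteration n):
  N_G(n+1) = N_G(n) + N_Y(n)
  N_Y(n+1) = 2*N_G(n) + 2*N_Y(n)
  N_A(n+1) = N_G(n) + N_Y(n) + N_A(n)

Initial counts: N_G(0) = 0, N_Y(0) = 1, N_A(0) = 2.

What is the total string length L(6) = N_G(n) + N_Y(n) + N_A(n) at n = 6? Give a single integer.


Answer: 1095

Derivation:
Step 0: N_G=0, N_Y=1, N_A=2, L=3
Step 1: N_G=1, N_Y=2, N_A=3, L=6
Step 2: N_G=3, N_Y=6, N_A=6, L=15
Step 3: N_G=9, N_Y=18, N_A=15, L=42
Step 4: N_G=27, N_Y=54, N_A=42, L=123
Step 5: N_G=81, N_Y=162, N_A=123, L=366
Step 6: N_G=243, N_Y=486, N_A=366, L=1095


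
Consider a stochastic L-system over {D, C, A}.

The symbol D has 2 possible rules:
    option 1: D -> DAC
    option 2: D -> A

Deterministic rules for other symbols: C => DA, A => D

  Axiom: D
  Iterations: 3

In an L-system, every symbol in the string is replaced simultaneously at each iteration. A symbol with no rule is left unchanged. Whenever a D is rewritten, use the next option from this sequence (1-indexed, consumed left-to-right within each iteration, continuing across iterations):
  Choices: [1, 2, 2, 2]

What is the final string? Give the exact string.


Answer: DAAD

Derivation:
Step 0: D
Step 1: DAC  (used choices [1])
Step 2: ADDA  (used choices [2])
Step 3: DAAD  (used choices [2, 2])


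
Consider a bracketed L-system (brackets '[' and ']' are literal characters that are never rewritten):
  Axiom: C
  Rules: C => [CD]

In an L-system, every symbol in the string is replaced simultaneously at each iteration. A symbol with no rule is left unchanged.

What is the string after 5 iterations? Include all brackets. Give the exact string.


Answer: [[[[[CD]D]D]D]D]

Derivation:
Step 0: C
Step 1: [CD]
Step 2: [[CD]D]
Step 3: [[[CD]D]D]
Step 4: [[[[CD]D]D]D]
Step 5: [[[[[CD]D]D]D]D]


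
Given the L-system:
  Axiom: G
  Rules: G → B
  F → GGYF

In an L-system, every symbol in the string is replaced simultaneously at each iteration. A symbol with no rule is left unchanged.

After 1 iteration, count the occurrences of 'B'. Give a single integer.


Step 0: G  (0 'B')
Step 1: B  (1 'B')

Answer: 1


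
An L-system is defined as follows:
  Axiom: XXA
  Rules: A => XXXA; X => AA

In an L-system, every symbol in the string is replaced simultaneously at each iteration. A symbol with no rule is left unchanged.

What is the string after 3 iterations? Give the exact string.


Answer: AAAAAAXXXAAAAAAAXXXAAAAAAAXXXAAAAAAAXXXAXXXAXXXAXXXAXXXAXXXAXXXAAAAAAAXXXA

Derivation:
Step 0: XXA
Step 1: AAAAXXXA
Step 2: XXXAXXXAXXXAXXXAAAAAAAXXXA
Step 3: AAAAAAXXXAAAAAAAXXXAAAAAAAXXXAAAAAAAXXXAXXXAXXXAXXXAXXXAXXXAXXXAAAAAAAXXXA


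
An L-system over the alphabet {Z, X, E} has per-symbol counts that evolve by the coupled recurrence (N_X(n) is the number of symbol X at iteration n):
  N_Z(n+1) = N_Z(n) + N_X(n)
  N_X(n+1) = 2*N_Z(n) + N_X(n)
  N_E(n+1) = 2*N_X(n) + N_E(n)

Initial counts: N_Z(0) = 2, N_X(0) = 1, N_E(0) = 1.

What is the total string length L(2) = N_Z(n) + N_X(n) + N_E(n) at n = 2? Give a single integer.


Step 0: N_Z=2, N_X=1, N_E=1, L=4
Step 1: N_Z=3, N_X=5, N_E=3, L=11
Step 2: N_Z=8, N_X=11, N_E=13, L=32

Answer: 32


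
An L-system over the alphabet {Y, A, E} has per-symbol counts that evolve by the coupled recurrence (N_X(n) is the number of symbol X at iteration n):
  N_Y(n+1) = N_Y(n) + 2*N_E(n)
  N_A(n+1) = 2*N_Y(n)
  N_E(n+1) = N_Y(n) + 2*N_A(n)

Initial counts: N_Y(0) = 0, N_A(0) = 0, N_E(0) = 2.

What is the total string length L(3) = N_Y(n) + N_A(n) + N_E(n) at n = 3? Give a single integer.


Answer: 40

Derivation:
Step 0: N_Y=0, N_A=0, N_E=2, L=2
Step 1: N_Y=4, N_A=0, N_E=0, L=4
Step 2: N_Y=4, N_A=8, N_E=4, L=16
Step 3: N_Y=12, N_A=8, N_E=20, L=40


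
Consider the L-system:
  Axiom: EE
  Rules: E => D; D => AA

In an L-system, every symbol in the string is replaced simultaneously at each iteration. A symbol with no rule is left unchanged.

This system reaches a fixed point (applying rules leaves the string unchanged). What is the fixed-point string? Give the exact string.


Answer: AAAA

Derivation:
Step 0: EE
Step 1: DD
Step 2: AAAA
Step 3: AAAA  (unchanged — fixed point at step 2)


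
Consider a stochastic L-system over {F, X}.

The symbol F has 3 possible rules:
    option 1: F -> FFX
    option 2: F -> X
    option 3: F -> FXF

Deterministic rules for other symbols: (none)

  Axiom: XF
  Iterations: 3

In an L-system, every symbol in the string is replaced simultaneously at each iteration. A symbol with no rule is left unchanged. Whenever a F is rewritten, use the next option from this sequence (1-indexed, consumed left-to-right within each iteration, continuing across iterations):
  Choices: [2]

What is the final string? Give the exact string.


Answer: XX

Derivation:
Step 0: XF
Step 1: XX  (used choices [2])
Step 2: XX  (used choices [])
Step 3: XX  (used choices [])
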